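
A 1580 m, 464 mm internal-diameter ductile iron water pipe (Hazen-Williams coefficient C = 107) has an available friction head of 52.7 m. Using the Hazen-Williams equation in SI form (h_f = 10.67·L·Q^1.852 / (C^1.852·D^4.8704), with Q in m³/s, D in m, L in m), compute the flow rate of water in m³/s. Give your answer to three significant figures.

Q ≈ 0.631 m³/s

Rearranging: Q = [h_f·C^1.852·D^4.8704 / (10.67·L)]^(1/1.852)
Q = [52.7·107^1.852·0.464^4.8704 / (10.67·1580)]^0.540 = 0.6307 m³/s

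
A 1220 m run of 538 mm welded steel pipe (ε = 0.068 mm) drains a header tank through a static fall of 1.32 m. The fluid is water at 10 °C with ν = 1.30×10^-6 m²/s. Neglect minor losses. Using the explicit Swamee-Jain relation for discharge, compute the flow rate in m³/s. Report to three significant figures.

Q ≈ 0.196 m³/s

Swamee-Jain (Type II): Q = -0.965·√(gD⁵h_f/L)·ln[ε/(3.7D) + √(3.17ν²L/(gD³h_f))]
√(gD⁵h_f/L) = √(9.81·0.538⁵·1.32/1220) = 0.02187
ε/(3.7D) = 3.42×10^-5; √(3.17ν²L/(gD³h_f)) = 5.69×10^-5
Q = -0.965·0.02187·ln(9.109×10^-5) = 0.1964 m³/s
Check: V = 0.864 m/s, Re = 3.57×10^5, f = 0.01534, h_f = 1.32 m ≈ 1.32 m ✓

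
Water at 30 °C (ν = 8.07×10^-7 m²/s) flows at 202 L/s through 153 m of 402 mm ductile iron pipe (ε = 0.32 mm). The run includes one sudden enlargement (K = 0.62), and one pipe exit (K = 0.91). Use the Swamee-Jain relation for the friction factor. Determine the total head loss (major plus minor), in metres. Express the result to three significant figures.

V = 4Q/(πD²) = 1.592 m/s; V²/2g = 0.1291 m
Re = 7.93×10^5, ε/D = 7.96×10^-4 → f = 0.01914 (Swamee-Jain)
Major: h_f = f(L/D)·V²/2g = 0.01914·380.6·0.1291 = 0.9406 m
Minor: ΣK = 1.53; h_m = ΣK·V²/2g = 0.1975 m
Total H_L = 0.9406 + 0.1975 = 1.138 m

H_L ≈ 1.14 m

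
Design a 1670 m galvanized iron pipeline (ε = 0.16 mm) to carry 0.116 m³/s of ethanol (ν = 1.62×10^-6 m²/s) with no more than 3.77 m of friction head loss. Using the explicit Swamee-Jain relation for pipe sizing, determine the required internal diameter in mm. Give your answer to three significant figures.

D ≈ 395 mm

Swamee-Jain (Type III): D = 0.66·[ε^1.25·(LQ²/(gh_f))^4.75 + ν·Q^9.4·(L/(gh_f))^5.2]^0.04
LQ²/(gh_f) = 0.6076; L/(gh_f) = 45.16
Term 1 = ε^1.25·(…)^4.75 = 1.69×10^-6; Term 2 = ν·Q^9.4·(…)^5.2 = 1.05×10^-6
D = 0.66·(1.69×10^-6 + 1.05×10^-6)^0.04 = 0.3954 m = 395 mm
Check: V = 0.945 m/s, Re = 2.31×10^5, f = 0.01816, h_f = 3.49 m ≈ 3.77 m ✓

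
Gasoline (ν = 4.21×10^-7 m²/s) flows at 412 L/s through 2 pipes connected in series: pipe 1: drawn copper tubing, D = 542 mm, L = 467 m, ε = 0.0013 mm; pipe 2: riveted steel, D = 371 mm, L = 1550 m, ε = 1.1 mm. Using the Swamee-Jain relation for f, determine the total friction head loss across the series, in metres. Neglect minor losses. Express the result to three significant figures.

Pipe 1: V = 1.786 m/s, Re = 2.30×10^6, ε/D = 2.40×10^-6, f = 0.01024, h_1 = f(L/D)V²/2g = 1.434 m
Pipe 2: V = 3.811 m/s, Re = 3.36×10^6, ε/D = 0.00296, f = 0.02615, h_2 = f(L/D)V²/2g = 80.88 m
Series → Q common, losses add: H = Σh = 82.31 m

H ≈ 82.3 m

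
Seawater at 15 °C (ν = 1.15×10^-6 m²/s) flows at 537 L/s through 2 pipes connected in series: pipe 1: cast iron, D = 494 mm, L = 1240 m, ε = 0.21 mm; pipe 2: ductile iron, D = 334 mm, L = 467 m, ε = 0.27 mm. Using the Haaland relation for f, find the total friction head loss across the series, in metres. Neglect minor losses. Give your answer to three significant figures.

H ≈ 67.1 m

Pipe 1: V = 2.802 m/s, Re = 1.20×10^6, ε/D = 4.25×10^-4, f = 0.01655, h_1 = f(L/D)V²/2g = 16.62 m
Pipe 2: V = 6.129 m/s, Re = 1.78×10^6, ε/D = 8.08×10^-4, f = 0.01887, h_2 = f(L/D)V²/2g = 50.52 m
Series → Q common, losses add: H = Σh = 67.14 m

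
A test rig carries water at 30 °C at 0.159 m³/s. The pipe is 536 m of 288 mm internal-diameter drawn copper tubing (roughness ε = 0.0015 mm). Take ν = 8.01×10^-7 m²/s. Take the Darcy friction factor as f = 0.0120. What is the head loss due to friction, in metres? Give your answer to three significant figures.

V = 4Q/(πD²) = 4·0.159/(π·0.288²) = 2.441 m/s
h_f = f(L/D)V²/(2g) = 0.01200·(536/0.288)·2.441²/(2·9.81) = 6.781 m

h_f ≈ 6.78 m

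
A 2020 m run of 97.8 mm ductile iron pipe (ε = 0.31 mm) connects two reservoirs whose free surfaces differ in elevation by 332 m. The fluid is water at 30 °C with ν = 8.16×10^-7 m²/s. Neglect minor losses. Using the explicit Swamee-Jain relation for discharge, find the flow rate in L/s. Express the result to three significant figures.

Q ≈ 25.7 L/s

Swamee-Jain (Type II): Q = -0.965·√(gD⁵h_f/L)·ln[ε/(3.7D) + √(3.17ν²L/(gD³h_f))]
√(gD⁵h_f/L) = √(9.81·0.0978⁵·332/2020) = 0.003798
ε/(3.7D) = 8.57×10^-4; √(3.17ν²L/(gD³h_f)) = 3.74×10^-5
Q = -0.965·0.003798·ln(8.941×10^-4) = 0.02573 m³/s
Check: V = 3.42 m/s, Re = 4.10×10^5, f = 0.02701, h_f = 334 m ≈ 332 m ✓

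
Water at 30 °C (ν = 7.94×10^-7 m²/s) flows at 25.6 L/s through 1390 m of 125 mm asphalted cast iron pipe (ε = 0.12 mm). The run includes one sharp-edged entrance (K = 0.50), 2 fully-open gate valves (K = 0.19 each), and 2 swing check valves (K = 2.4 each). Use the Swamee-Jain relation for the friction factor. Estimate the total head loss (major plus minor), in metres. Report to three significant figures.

V = 4Q/(πD²) = 2.086 m/s; V²/2g = 0.2218 m
Re = 3.28×10^5, ε/D = 9.60×10^-4 → f = 0.02050 (Swamee-Jain)
Major: h_f = f(L/D)·V²/2g = 0.02050·11120·0.2218 = 50.55 m
Minor: ΣK = 5.68; h_m = ΣK·V²/2g = 1.260 m
Total H_L = 50.55 + 1.260 = 51.81 m

H_L ≈ 51.8 m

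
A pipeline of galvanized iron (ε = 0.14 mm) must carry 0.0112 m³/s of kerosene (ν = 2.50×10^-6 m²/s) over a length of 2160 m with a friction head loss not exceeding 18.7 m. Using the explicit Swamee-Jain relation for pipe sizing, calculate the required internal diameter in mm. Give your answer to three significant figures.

Swamee-Jain (Type III): D = 0.66·[ε^1.25·(LQ²/(gh_f))^4.75 + ν·Q^9.4·(L/(gh_f))^5.2]^0.04
LQ²/(gh_f) = 0.001477; L/(gh_f) = 11.77
Term 1 = ε^1.25·(…)^4.75 = 5.46×10^-19; Term 2 = ν·Q^9.4·(…)^5.2 = 4.26×10^-19
D = 0.66·(5.46×10^-19 + 4.26×10^-19)^0.04 = 0.1256 m = 126 mm
Check: V = 0.904 m/s, Re = 4.54×10^4, f = 0.02482, h_f = 17.8 m ≈ 18.7 m ✓

D ≈ 126 mm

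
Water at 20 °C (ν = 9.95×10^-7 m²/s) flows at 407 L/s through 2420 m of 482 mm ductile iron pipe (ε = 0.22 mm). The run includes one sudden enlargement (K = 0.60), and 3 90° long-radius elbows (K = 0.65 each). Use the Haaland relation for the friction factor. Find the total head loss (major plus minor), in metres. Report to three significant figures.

H_L ≈ 22.1 m

V = 4Q/(πD²) = 2.231 m/s; V²/2g = 0.2536 m
Re = 1.08×10^6, ε/D = 4.56×10^-4 → f = 0.01683 (Haaland)
Major: h_f = f(L/D)·V²/2g = 0.01683·5021·0.2536 = 21.43 m
Minor: ΣK = 2.55; h_m = ΣK·V²/2g = 0.6466 m
Total H_L = 21.43 + 0.6466 = 22.08 m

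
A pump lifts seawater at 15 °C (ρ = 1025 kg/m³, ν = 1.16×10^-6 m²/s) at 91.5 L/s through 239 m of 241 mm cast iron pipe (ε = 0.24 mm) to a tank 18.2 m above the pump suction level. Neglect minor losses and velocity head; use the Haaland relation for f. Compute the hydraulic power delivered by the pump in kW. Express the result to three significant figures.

V = 4Q/(πD²) = 2.006 m/s; Re = 4.17×10^5; ε/D = 9.96×10^-4; f = 0.02028
h_f = f(L/D)V²/2g = 4.124 m
Total head H = z + h_f = 18.2 + 4.124 = 22.32 m
P_hyd = ρgQH = 1025·9.81·0.0915·22.32 = 20.54 kW

P_hyd ≈ 20.5 kW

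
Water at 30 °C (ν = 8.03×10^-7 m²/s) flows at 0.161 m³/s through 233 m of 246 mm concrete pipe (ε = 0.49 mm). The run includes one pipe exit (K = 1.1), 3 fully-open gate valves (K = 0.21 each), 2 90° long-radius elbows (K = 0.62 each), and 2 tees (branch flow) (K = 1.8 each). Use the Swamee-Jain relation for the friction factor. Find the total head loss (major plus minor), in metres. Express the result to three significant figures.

V = 4Q/(πD²) = 3.387 m/s; V²/2g = 0.5848 m
Re = 1.04×10^6, ε/D = 0.00199 → f = 0.02365 (Swamee-Jain)
Major: h_f = f(L/D)·V²/2g = 0.02365·947.2·0.5848 = 13.10 m
Minor: ΣK = 6.57; h_m = ΣK·V²/2g = 3.842 m
Total H_L = 13.10 + 3.842 = 16.94 m

H_L ≈ 16.9 m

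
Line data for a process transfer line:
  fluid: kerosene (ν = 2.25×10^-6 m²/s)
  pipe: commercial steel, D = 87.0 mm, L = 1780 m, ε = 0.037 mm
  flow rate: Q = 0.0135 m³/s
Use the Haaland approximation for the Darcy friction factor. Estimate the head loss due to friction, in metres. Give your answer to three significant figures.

h_f ≈ 108 m

V = 4Q/(πD²) = 4·0.0135/(π·0.0870²) = 2.271 m/s
Re = VD/ν = 2.271·0.0870/2.25×10^-6 = 8.78×10^4 → turbulent
ε/D = 0.037/87.0 = 4.25×10^-4
Haaland: f = 0.02011
h_f = f(L/D)V²/(2g) = 0.02011·(1780/0.0870)·2.271²/(2·9.81) = 108.2 m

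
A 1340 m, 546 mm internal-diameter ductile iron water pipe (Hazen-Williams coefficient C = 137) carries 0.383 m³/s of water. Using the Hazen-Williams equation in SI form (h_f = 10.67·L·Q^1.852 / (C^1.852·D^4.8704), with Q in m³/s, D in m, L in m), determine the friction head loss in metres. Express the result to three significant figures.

h_f = 10.67·1340·0.383^1.852 / (137^1.852·0.546^4.8704) = 5.083 m

h_f ≈ 5.08 m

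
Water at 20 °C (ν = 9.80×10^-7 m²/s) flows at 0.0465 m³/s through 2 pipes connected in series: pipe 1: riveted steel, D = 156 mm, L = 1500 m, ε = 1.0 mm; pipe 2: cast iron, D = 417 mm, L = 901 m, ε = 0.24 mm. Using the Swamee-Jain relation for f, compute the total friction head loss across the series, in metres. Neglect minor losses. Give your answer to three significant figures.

H ≈ 96.3 m

Pipe 1: V = 2.433 m/s, Re = 3.87×10^5, ε/D = 0.00641, f = 0.03310, h_1 = f(L/D)V²/2g = 96.02 m
Pipe 2: V = 0.3405 m/s, Re = 1.45×10^5, ε/D = 5.76×10^-4, f = 0.01990, h_2 = f(L/D)V²/2g = 0.2541 m
Series → Q common, losses add: H = Σh = 96.28 m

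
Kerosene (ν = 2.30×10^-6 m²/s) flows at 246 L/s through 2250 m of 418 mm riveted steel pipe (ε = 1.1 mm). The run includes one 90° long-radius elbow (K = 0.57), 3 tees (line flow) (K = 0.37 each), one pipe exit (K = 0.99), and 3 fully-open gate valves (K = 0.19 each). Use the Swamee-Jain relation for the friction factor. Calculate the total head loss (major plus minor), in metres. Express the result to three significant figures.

V = 4Q/(πD²) = 1.793 m/s; V²/2g = 0.1638 m
Re = 3.26×10^5, ε/D = 0.00263 → f = 0.02583 (Swamee-Jain)
Major: h_f = f(L/D)·V²/2g = 0.02583·5383·0.1638 = 22.77 m
Minor: ΣK = 3.24; h_m = ΣK·V²/2g = 0.5307 m
Total H_L = 22.77 + 0.5307 = 23.30 m

H_L ≈ 23.3 m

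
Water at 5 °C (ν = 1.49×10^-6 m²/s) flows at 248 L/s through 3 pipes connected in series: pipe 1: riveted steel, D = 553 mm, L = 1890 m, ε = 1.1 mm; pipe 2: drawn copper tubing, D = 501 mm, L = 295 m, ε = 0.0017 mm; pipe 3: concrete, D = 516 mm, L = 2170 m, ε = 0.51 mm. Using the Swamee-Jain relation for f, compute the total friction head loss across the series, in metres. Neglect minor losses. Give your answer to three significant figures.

Pipe 1: V = 1.033 m/s, Re = 3.83×10^5, ε/D = 0.00199, f = 0.02399, h_1 = f(L/D)V²/2g = 4.456 m
Pipe 2: V = 1.258 m/s, Re = 4.23×10^5, ε/D = 3.39×10^-6, f = 0.01354, h_2 = f(L/D)V²/2g = 0.6431 m
Pipe 3: V = 1.186 m/s, Re = 4.11×10^5, ε/D = 9.88×10^-4, f = 0.02044, h_3 = f(L/D)V²/2g = 6.161 m
Series → Q common, losses add: H = Σh = 11.26 m

H ≈ 11.3 m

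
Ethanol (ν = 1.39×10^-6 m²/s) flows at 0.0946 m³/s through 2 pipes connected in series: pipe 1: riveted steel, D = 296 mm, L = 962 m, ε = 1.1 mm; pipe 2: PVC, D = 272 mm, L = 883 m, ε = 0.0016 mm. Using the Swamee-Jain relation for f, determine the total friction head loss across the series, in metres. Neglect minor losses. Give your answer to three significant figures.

Pipe 1: V = 1.375 m/s, Re = 2.93×10^5, ε/D = 0.00372, f = 0.02836, h_1 = f(L/D)V²/2g = 8.877 m
Pipe 2: V = 1.628 m/s, Re = 3.19×10^5, ε/D = 5.88×10^-6, f = 0.01429, h_2 = f(L/D)V²/2g = 6.265 m
Series → Q common, losses add: H = Σh = 15.14 m

H ≈ 15.1 m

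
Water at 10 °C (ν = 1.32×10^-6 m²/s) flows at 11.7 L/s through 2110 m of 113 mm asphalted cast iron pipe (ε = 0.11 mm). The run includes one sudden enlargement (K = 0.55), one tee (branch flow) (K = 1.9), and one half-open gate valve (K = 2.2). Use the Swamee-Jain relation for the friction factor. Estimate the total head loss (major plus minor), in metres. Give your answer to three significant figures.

V = 4Q/(πD²) = 1.167 m/s; V²/2g = 0.06937 m
Re = 9.99×10^4, ε/D = 9.73×10^-4 → f = 0.02225 (Swamee-Jain)
Major: h_f = f(L/D)·V²/2g = 0.02225·18673·0.06937 = 28.82 m
Minor: ΣK = 4.65; h_m = ΣK·V²/2g = 0.3226 m
Total H_L = 28.82 + 0.3226 = 29.15 m

H_L ≈ 29.1 m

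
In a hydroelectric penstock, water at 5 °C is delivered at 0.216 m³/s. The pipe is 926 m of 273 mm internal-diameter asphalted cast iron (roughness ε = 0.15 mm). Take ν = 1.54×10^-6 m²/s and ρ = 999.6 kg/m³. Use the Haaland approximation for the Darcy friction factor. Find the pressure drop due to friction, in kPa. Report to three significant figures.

Δp ≈ 409 kPa

V = 4Q/(πD²) = 4·0.216/(π·0.273²) = 3.690 m/s
Re = VD/ν = 3.690·0.273/1.54×10^-6 = 6.54×10^5 → turbulent
ε/D = 0.15/273 = 5.49×10^-4
Haaland: f = 0.01771
h_f = f(L/D)V²/(2g) = 0.01771·(926/0.273)·3.690²/(2·9.81) = 41.69 m
Δp = ρg·h_f = 999.6·9.81·41.69 = 408.8 kPa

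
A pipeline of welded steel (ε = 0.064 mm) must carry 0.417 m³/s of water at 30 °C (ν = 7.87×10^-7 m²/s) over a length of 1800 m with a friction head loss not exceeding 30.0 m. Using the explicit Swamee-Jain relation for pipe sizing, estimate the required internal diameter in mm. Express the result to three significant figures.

D ≈ 417 mm

Swamee-Jain (Type III): D = 0.66·[ε^1.25·(LQ²/(gh_f))^4.75 + ν·Q^9.4·(L/(gh_f))^5.2]^0.04
LQ²/(gh_f) = 1.064; L/(gh_f) = 6.116
Term 1 = ε^1.25·(…)^4.75 = 7.67×10^-6; Term 2 = ν·Q^9.4·(…)^5.2 = 2.60×10^-6
D = 0.66·(7.67×10^-6 + 2.60×10^-6)^0.04 = 0.4169 m = 417 mm
Check: V = 3.06 m/s, Re = 1.62×10^6, f = 0.01384, h_f = 28.4 m ≈ 30.0 m ✓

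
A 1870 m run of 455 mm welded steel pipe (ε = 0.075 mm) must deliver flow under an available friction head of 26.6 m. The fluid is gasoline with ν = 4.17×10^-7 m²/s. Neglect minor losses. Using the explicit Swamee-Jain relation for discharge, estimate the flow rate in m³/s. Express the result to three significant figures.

Q ≈ 0.498 m³/s

Swamee-Jain (Type II): Q = -0.965·√(gD⁵h_f/L)·ln[ε/(3.7D) + √(3.17ν²L/(gD³h_f))]
√(gD⁵h_f/L) = √(9.81·0.455⁵·26.6/1870) = 0.05217
ε/(3.7D) = 4.46×10^-5; √(3.17ν²L/(gD³h_f)) = 6.48×10^-6
Q = -0.965·0.05217·ln(5.103×10^-5) = 0.4975 m³/s
Check: V = 3.06 m/s, Re = 3.34×10^6, f = 0.01364, h_f = 26.7 m ≈ 26.6 m ✓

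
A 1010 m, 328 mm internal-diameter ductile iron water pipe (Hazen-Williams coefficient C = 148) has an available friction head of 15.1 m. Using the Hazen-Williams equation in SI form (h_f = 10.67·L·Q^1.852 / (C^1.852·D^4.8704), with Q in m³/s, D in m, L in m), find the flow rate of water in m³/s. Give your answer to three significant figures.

Rearranging: Q = [h_f·C^1.852·D^4.8704 / (10.67·L)]^(1/1.852)
Q = [15.1·148^1.852·0.328^4.8704 / (10.67·1010)]^0.540 = 0.2272 m³/s

Q ≈ 0.227 m³/s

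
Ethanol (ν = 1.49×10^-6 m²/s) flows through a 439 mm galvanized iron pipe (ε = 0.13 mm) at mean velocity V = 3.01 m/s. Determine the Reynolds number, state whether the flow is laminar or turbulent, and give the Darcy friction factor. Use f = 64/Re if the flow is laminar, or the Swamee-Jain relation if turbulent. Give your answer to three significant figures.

Re ≈ 8.87×10^5; turbulent; f ≈ 0.0158

Re = VD/ν = 3.010·0.439/1.49×10^-6 = 8.87×10^5
Re > 4000 → turbulent; ε/D = 2.96×10^-4
Swamee-Jain: f = 0.01581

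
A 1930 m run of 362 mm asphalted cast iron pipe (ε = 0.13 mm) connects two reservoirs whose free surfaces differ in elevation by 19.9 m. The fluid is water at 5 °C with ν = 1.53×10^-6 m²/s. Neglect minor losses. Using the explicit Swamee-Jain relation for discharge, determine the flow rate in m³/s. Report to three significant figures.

Q ≈ 0.215 m³/s

Swamee-Jain (Type II): Q = -0.965·√(gD⁵h_f/L)·ln[ε/(3.7D) + √(3.17ν²L/(gD³h_f))]
√(gD⁵h_f/L) = √(9.81·0.362⁵·19.9/1930) = 0.02508
ε/(3.7D) = 9.71×10^-5; √(3.17ν²L/(gD³h_f)) = 3.93×10^-5
Q = -0.965·0.02508·ln(1.364×10^-4) = 0.2154 m³/s
Check: V = 2.09 m/s, Re = 4.95×10^5, f = 0.01683, h_f = 20.0 m ≈ 19.9 m ✓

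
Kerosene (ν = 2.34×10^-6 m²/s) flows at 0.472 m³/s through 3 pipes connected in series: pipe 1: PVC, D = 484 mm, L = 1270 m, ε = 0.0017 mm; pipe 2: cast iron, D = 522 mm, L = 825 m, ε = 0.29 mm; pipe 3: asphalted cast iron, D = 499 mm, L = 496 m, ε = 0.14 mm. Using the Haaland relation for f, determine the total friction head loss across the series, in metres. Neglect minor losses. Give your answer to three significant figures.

H ≈ 23.2 m

Pipe 1: V = 2.565 m/s, Re = 5.31×10^5, ε/D = 3.51×10^-6, f = 0.01297, h_1 = f(L/D)V²/2g = 11.41 m
Pipe 2: V = 2.206 m/s, Re = 4.92×10^5, ε/D = 5.56×10^-4, f = 0.01793, h_2 = f(L/D)V²/2g = 7.027 m
Pipe 3: V = 2.414 m/s, Re = 5.15×10^5, ε/D = 2.81×10^-4, f = 0.01597, h_3 = f(L/D)V²/2g = 4.712 m
Series → Q common, losses add: H = Σh = 23.15 m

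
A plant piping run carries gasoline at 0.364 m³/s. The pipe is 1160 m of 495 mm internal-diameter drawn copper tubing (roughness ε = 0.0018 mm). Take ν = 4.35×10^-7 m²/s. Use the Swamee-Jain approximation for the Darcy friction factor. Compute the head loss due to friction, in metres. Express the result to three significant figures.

V = 4Q/(πD²) = 4·0.364/(π·0.495²) = 1.891 m/s
Re = VD/ν = 1.891·0.495/4.35×10^-7 = 2.15×10^6 → turbulent
ε/D = 0.0018/495 = 3.64×10^-6
Swamee-Jain: f = 0.01039
h_f = f(L/D)V²/(2g) = 0.01039·(1160/0.495)·1.891²/(2·9.81) = 4.440 m

h_f ≈ 4.44 m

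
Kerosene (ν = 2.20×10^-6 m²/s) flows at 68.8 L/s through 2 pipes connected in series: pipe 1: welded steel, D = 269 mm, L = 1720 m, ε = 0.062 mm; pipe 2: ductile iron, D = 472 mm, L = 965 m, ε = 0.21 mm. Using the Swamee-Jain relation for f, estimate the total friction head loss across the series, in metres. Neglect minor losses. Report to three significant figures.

H ≈ 8.95 m

Pipe 1: V = 1.211 m/s, Re = 1.48×10^5, ε/D = 2.30×10^-4, f = 0.01805, h_1 = f(L/D)V²/2g = 8.621 m
Pipe 2: V = 0.3932 m/s, Re = 8.44×10^4, ε/D = 4.45×10^-4, f = 0.02065, h_2 = f(L/D)V²/2g = 0.3327 m
Series → Q common, losses add: H = Σh = 8.953 m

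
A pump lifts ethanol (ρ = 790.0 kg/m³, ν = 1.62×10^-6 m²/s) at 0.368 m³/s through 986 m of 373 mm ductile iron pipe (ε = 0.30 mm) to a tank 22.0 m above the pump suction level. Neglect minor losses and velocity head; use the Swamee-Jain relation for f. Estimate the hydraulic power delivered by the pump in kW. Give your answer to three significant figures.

P_hyd ≈ 146 kW

V = 4Q/(πD²) = 3.368 m/s; Re = 7.75×10^5; ε/D = 8.04×10^-4; f = 0.01920
h_f = f(L/D)V²/2g = 29.33 m
Total head H = z + h_f = 22.0 + 29.33 = 51.33 m
P_hyd = ρgQH = 790.0·9.81·0.368·51.33 = 146.4 kW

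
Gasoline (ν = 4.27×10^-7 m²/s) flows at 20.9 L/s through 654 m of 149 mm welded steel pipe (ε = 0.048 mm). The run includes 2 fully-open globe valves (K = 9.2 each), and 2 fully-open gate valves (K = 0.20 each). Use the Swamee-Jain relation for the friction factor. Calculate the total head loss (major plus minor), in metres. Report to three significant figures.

H_L ≈ 6.76 m

V = 4Q/(πD²) = 1.199 m/s; V²/2g = 0.07323 m
Re = 4.18×10^5, ε/D = 3.22×10^-4 → f = 0.01675 (Swamee-Jain)
Major: h_f = f(L/D)·V²/2g = 0.01675·4389·0.07323 = 5.385 m
Minor: ΣK = 18.8; h_m = ΣK·V²/2g = 1.377 m
Total H_L = 5.385 + 1.377 = 6.762 m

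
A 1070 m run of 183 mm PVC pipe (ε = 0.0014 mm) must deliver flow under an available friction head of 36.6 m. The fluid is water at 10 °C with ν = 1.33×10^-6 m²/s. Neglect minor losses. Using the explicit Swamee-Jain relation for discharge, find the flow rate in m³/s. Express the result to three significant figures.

Q ≈ 0.0787 m³/s

Swamee-Jain (Type II): Q = -0.965·√(gD⁵h_f/L)·ln[ε/(3.7D) + √(3.17ν²L/(gD³h_f))]
√(gD⁵h_f/L) = √(9.81·0.183⁵·36.6/1070) = 0.008299
ε/(3.7D) = 2.07×10^-6; √(3.17ν²L/(gD³h_f)) = 5.22×10^-5
Q = -0.965·0.008299·ln(5.429×10^-5) = 0.07865 m³/s
Check: V = 2.99 m/s, Re = 4.11×10^5, f = 0.01367, h_f = 36.4 m ≈ 36.6 m ✓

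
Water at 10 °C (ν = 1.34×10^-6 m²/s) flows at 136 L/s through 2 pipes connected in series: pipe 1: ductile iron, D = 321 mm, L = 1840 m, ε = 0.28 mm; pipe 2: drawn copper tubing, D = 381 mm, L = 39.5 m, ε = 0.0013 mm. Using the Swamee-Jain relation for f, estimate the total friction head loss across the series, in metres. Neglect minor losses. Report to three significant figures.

Pipe 1: V = 1.681 m/s, Re = 4.03×10^5, ε/D = 8.72×10^-4, f = 0.01994, h_1 = f(L/D)V²/2g = 16.45 m
Pipe 2: V = 1.193 m/s, Re = 3.39×10^5, ε/D = 3.41×10^-6, f = 0.01409, h_2 = f(L/D)V²/2g = 0.1060 m
Series → Q common, losses add: H = Σh = 16.55 m

H ≈ 16.6 m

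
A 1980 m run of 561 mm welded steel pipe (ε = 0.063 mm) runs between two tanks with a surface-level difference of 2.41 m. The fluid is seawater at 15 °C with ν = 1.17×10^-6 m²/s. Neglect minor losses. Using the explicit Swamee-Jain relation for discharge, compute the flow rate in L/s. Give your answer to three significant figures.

Q ≈ 236 L/s

Swamee-Jain (Type II): Q = -0.965·√(gD⁵h_f/L)·ln[ε/(3.7D) + √(3.17ν²L/(gD³h_f))]
√(gD⁵h_f/L) = √(9.81·0.561⁵·2.41/1980) = 0.02576
ε/(3.7D) = 3.04×10^-5; √(3.17ν²L/(gD³h_f)) = 4.54×10^-5
Q = -0.965·0.02576·ln(7.572×10^-5) = 0.2359 m³/s
Check: V = 0.954 m/s, Re = 4.58×10^5, f = 0.01476, h_f = 2.42 m ≈ 2.41 m ✓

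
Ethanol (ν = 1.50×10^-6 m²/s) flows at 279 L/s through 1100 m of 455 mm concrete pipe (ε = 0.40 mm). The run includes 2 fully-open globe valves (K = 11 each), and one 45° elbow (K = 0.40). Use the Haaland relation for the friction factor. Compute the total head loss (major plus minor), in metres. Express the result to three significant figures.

H_L ≈ 10.5 m

V = 4Q/(πD²) = 1.716 m/s; V²/2g = 0.1501 m
Re = 5.20×10^5, ε/D = 8.79×10^-4 → f = 0.01962 (Haaland)
Major: h_f = f(L/D)·V²/2g = 0.01962·2418·0.1501 = 7.119 m
Minor: ΣK = 22.4; h_m = ΣK·V²/2g = 3.361 m
Total H_L = 7.119 + 3.361 = 10.48 m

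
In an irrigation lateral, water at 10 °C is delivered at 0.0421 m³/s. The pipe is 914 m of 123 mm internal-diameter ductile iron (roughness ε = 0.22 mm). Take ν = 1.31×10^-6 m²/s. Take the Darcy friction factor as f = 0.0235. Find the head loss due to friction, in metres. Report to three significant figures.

V = 4Q/(πD²) = 4·0.0421/(π·0.123²) = 3.543 m/s
h_f = f(L/D)V²/(2g) = 0.02350·(914/0.123)·3.543²/(2·9.81) = 111.7 m

h_f ≈ 112 m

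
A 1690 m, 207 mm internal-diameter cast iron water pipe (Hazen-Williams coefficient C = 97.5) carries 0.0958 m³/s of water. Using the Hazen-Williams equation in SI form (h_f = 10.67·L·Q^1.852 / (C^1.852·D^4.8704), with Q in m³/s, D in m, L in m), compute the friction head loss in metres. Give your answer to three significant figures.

h_f = 10.67·1690·0.0958^1.852 / (97.5^1.852·0.207^4.8704) = 104.1 m

h_f ≈ 104 m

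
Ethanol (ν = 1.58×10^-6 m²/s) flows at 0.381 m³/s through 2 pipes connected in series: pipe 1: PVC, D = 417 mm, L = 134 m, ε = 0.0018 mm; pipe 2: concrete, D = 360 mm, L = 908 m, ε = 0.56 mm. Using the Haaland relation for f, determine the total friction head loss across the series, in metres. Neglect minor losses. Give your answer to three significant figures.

H ≈ 41.6 m

Pipe 1: V = 2.790 m/s, Re = 7.36×10^5, ε/D = 4.32×10^-6, f = 0.01227, h_1 = f(L/D)V²/2g = 1.563 m
Pipe 2: V = 3.743 m/s, Re = 8.53×10^5, ε/D = 0.00156, f = 0.02220, h_2 = f(L/D)V²/2g = 39.99 m
Series → Q common, losses add: H = Σh = 41.55 m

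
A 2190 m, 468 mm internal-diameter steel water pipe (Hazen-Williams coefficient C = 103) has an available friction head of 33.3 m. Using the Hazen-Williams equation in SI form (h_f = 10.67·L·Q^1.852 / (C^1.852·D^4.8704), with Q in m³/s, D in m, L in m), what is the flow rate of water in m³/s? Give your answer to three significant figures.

Q ≈ 0.406 m³/s

Rearranging: Q = [h_f·C^1.852·D^4.8704 / (10.67·L)]^(1/1.852)
Q = [33.3·103^1.852·0.468^4.8704 / (10.67·2190)]^0.540 = 0.4063 m³/s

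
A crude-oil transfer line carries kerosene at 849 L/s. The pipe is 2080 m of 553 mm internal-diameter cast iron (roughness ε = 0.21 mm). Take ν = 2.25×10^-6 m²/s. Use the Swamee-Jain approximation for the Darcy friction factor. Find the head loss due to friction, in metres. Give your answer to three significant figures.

h_f ≈ 39.6 m

V = 4Q/(πD²) = 4·0.849/(π·0.553²) = 3.535 m/s
Re = VD/ν = 3.535·0.553/2.25×10^-6 = 8.69×10^5 → turbulent
ε/D = 0.21/553 = 3.80×10^-4
Swamee-Jain: f = 0.01651
h_f = f(L/D)V²/(2g) = 0.01651·(2080/0.553)·3.535²/(2·9.81) = 39.56 m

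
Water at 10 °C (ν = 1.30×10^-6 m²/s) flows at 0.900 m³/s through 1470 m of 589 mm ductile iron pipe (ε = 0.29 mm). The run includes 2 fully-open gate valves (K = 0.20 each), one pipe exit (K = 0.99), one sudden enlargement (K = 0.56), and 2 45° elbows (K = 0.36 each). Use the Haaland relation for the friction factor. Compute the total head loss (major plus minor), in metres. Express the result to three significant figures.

H_L ≈ 25.0 m

V = 4Q/(πD²) = 3.303 m/s; V²/2g = 0.5561 m
Re = 1.50×10^6, ε/D = 4.92×10^-4 → f = 0.01698 (Haaland)
Major: h_f = f(L/D)·V²/2g = 0.01698·2496·0.5561 = 23.56 m
Minor: ΣK = 2.67; h_m = ΣK·V²/2g = 1.485 m
Total H_L = 23.56 + 1.485 = 25.05 m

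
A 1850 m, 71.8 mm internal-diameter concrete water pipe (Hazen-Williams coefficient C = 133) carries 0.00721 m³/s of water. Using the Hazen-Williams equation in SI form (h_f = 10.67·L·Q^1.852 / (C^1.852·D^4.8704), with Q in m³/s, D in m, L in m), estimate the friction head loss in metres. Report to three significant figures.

h_f = 10.67·1850·0.00721^1.852 / (133^1.852·0.0718^4.8704) = 92.47 m

h_f ≈ 92.5 m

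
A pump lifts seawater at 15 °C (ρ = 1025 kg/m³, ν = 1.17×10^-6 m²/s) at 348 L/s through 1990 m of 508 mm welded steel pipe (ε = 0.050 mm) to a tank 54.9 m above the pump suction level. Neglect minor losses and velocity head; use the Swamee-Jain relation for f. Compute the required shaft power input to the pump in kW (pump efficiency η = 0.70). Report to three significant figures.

P_shaft ≈ 315 kW

V = 4Q/(πD²) = 1.717 m/s; Re = 7.45×10^5; ε/D = 9.84×10^-5; f = 0.01385
h_f = f(L/D)V²/2g = 8.151 m
Total head H = z + h_f = 54.9 + 8.151 = 63.05 m
P_hyd = ρgQH = 1025·9.81·0.348·63.05 = 220.6 kW
P_shaft = P_hyd/η = 220.6/0.70 = 315.2 kW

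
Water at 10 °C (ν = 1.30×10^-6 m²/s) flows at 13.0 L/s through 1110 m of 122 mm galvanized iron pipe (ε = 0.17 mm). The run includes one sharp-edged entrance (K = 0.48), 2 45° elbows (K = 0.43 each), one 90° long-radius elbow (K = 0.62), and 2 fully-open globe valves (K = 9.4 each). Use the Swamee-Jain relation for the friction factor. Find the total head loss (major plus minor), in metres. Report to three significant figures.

V = 4Q/(πD²) = 1.112 m/s; V²/2g = 0.06303 m
Re = 1.04×10^5, ε/D = 0.00139 → f = 0.02354 (Swamee-Jain)
Major: h_f = f(L/D)·V²/2g = 0.02354·9098·0.06303 = 13.50 m
Minor: ΣK = 20.8; h_m = ΣK·V²/2g = 1.309 m
Total H_L = 13.50 + 1.309 = 14.81 m

H_L ≈ 14.8 m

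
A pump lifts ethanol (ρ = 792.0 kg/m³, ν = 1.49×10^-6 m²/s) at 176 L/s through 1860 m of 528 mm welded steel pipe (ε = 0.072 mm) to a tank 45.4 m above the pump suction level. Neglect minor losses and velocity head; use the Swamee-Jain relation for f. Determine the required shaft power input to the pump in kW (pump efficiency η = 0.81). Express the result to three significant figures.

P_shaft ≈ 79.8 kW

V = 4Q/(πD²) = 0.8038 m/s; Re = 2.85×10^5; ε/D = 1.36×10^-4; f = 0.01588
h_f = f(L/D)V²/2g = 1.842 m
Total head H = z + h_f = 45.4 + 1.842 = 47.24 m
P_hyd = ρgQH = 792.0·9.81·0.176·47.24 = 64.60 kW
P_shaft = P_hyd/η = 64.60/0.81 = 79.75 kW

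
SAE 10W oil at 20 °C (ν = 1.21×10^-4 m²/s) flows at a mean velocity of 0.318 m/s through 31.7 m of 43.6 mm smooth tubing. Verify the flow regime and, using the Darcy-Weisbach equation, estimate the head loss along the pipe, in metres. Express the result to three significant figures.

h_f ≈ 2.09 m

Re = VD/ν = 0.318·0.04360/1.21×10^-4 = 115 → laminar (Re < 2300)
f = 64/Re = 0.5585
h_f = f(L/D)V²/(2g) = 0.5585·(31.7/0.04360)·0.318²/(2·9.81) = 2.093 m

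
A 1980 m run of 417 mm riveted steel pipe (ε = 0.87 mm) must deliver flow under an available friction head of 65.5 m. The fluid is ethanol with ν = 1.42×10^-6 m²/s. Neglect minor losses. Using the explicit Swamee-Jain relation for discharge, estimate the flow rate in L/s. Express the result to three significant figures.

Swamee-Jain (Type II): Q = -0.965·√(gD⁵h_f/L)·ln[ε/(3.7D) + √(3.17ν²L/(gD³h_f))]
√(gD⁵h_f/L) = √(9.81·0.417⁵·65.5/1980) = 0.06397
ε/(3.7D) = 5.64×10^-4; √(3.17ν²L/(gD³h_f)) = 1.65×10^-5
Q = -0.965·0.06397·ln(5.804×10^-4) = 0.4600 m³/s
Check: V = 3.37 m/s, Re = 9.89×10^5, f = 0.02394, h_f = 65.7 m ≈ 65.5 m ✓

Q ≈ 460 L/s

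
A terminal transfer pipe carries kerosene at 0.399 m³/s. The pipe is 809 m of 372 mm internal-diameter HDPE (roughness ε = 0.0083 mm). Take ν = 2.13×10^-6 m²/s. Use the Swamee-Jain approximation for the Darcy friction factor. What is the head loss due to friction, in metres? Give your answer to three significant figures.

V = 4Q/(πD²) = 4·0.399/(π·0.372²) = 3.671 m/s
Re = VD/ν = 3.671·0.372/2.13×10^-6 = 6.41×10^5 → turbulent
ε/D = 0.0083/372 = 2.23×10^-5
Swamee-Jain: f = 0.01293
h_f = f(L/D)V²/(2g) = 0.01293·(809/0.372)·3.671²/(2·9.81) = 19.32 m

h_f ≈ 19.3 m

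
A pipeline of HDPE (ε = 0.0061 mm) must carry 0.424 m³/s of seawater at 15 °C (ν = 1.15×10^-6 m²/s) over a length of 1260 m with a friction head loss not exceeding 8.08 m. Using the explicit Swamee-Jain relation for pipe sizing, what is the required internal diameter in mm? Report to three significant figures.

D ≈ 493 mm

Swamee-Jain (Type III): D = 0.66·[ε^1.25·(LQ²/(gh_f))^4.75 + ν·Q^9.4·(L/(gh_f))^5.2]^0.04
LQ²/(gh_f) = 2.858; L/(gh_f) = 15.90
Term 1 = ε^1.25·(…)^4.75 = 4.44×10^-5; Term 2 = ν·Q^9.4·(…)^5.2 = 6.38×10^-4
D = 0.66·(4.44×10^-5 + 6.38×10^-4)^0.04 = 0.4931 m = 493 mm
Check: V = 2.22 m/s, Re = 9.52×10^5, f = 0.01200, h_f = 7.71 m ≈ 8.08 m ✓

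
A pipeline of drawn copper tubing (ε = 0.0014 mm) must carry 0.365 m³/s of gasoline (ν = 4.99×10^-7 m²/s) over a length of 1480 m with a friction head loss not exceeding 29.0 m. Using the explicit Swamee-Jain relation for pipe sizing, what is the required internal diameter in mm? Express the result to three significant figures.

D ≈ 357 mm

Swamee-Jain (Type III): D = 0.66·[ε^1.25·(LQ²/(gh_f))^4.75 + ν·Q^9.4·(L/(gh_f))^5.2]^0.04
LQ²/(gh_f) = 0.6931; L/(gh_f) = 5.202
Term 1 = ε^1.25·(…)^4.75 = 8.44×10^-9; Term 2 = ν·Q^9.4·(…)^5.2 = 2.03×10^-7
D = 0.66·(8.44×10^-9 + 2.03×10^-7)^0.04 = 0.3569 m = 357 mm
Check: V = 3.65 m/s, Re = 2.61×10^6, f = 0.01012, h_f = 28.5 m ≈ 29.0 m ✓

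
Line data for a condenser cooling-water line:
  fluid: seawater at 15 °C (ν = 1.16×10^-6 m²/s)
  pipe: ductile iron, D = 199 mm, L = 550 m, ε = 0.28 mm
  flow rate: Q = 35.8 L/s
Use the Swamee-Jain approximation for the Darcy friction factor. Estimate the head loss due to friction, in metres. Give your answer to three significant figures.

h_f ≈ 4.23 m

V = 4Q/(πD²) = 4·0.0358/(π·0.199²) = 1.151 m/s
Re = VD/ν = 1.151·0.199/1.16×10^-6 = 1.97×10^5 → turbulent
ε/D = 0.28/199 = 0.00141
Swamee-Jain: f = 0.02268
h_f = f(L/D)V²/(2g) = 0.02268·(550/0.199)·1.151²/(2·9.81) = 4.233 m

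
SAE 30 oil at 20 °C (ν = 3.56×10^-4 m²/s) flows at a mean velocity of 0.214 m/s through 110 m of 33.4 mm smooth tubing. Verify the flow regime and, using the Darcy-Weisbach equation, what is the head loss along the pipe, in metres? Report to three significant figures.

Re = VD/ν = 0.214·0.03340/3.56×10^-4 = 20.1 → laminar (Re < 2300)
f = 64/Re = 3.188
h_f = f(L/D)V²/(2g) = 3.188·(110/0.03340)·0.214²/(2·9.81) = 24.50 m

h_f ≈ 24.5 m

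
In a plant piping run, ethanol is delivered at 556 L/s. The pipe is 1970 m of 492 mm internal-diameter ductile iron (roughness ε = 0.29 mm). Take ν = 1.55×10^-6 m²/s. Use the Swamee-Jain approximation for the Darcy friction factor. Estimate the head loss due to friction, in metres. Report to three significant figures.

h_f ≈ 31.3 m

V = 4Q/(πD²) = 4·0.556/(π·0.492²) = 2.925 m/s
Re = VD/ν = 2.925·0.492/1.55×10^-6 = 9.28×10^5 → turbulent
ε/D = 0.29/492 = 5.89×10^-4
Swamee-Jain: f = 0.01791
h_f = f(L/D)V²/(2g) = 0.01791·(1970/0.492)·2.925²/(2·9.81) = 31.27 m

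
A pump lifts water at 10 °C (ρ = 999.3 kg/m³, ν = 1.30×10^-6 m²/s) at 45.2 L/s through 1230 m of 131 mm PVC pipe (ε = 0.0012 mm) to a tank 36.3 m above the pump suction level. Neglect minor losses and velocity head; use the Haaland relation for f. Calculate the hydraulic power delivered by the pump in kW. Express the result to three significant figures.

P_hyd ≈ 49.7 kW

V = 4Q/(πD²) = 3.354 m/s; Re = 3.38×10^5; ε/D = 9.16×10^-6; f = 0.01411
h_f = f(L/D)V²/2g = 75.93 m
Total head H = z + h_f = 36.3 + 75.93 = 112.2 m
P_hyd = ρgQH = 999.3·9.81·0.0452·112.2 = 49.73 kW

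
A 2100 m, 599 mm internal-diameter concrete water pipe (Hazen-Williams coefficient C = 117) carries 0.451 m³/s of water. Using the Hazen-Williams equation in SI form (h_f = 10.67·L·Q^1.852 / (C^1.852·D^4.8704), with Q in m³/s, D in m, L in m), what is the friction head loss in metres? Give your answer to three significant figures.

h_f = 10.67·2100·0.451^1.852 / (117^1.852·0.599^4.8704) = 9.197 m

h_f ≈ 9.20 m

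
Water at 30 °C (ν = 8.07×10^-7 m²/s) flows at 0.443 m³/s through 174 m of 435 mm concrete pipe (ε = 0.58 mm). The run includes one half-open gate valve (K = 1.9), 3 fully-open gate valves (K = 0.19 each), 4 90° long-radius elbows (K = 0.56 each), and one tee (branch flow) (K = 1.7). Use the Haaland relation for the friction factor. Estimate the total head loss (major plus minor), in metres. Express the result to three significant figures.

V = 4Q/(πD²) = 2.981 m/s; V²/2g = 0.4529 m
Re = 1.61×10^6, ε/D = 0.00133 → f = 0.02126 (Haaland)
Major: h_f = f(L/D)·V²/2g = 0.02126·400.0·0.4529 = 3.852 m
Minor: ΣK = 6.41; h_m = ΣK·V²/2g = 2.903 m
Total H_L = 3.852 + 2.903 = 6.755 m

H_L ≈ 6.75 m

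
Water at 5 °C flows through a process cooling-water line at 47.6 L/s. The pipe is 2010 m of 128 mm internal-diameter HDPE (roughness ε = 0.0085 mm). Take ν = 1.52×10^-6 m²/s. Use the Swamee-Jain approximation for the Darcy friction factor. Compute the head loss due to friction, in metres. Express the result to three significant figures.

V = 4Q/(πD²) = 4·0.0476/(π·0.128²) = 3.699 m/s
Re = VD/ν = 3.699·0.128/1.52×10^-6 = 3.12×10^5 → turbulent
ε/D = 0.0085/128 = 6.64×10^-5
Swamee-Jain: f = 0.01502
h_f = f(L/D)V²/(2g) = 0.01502·(2010/0.128)·3.699²/(2·9.81) = 164.5 m

h_f ≈ 164 m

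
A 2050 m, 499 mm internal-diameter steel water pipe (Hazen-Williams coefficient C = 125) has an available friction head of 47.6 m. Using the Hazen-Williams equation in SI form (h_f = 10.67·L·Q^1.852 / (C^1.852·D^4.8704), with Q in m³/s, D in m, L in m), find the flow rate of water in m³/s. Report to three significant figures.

Q ≈ 0.734 m³/s

Rearranging: Q = [h_f·C^1.852·D^4.8704 / (10.67·L)]^(1/1.852)
Q = [47.6·125^1.852·0.499^4.8704 / (10.67·2050)]^0.540 = 0.7336 m³/s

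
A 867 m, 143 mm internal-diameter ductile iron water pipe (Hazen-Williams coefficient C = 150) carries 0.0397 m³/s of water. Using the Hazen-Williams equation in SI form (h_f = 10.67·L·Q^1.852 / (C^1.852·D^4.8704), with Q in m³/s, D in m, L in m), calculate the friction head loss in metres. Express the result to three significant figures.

h_f ≈ 28.5 m

h_f = 10.67·867·0.0397^1.852 / (150^1.852·0.143^4.8704) = 28.50 m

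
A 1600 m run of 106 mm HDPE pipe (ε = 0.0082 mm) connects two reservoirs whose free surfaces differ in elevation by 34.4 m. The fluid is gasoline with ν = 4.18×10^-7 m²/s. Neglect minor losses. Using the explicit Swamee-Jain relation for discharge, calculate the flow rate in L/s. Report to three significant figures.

Q ≈ 15.6 L/s

Swamee-Jain (Type II): Q = -0.965·√(gD⁵h_f/L)·ln[ε/(3.7D) + √(3.17ν²L/(gD³h_f))]
√(gD⁵h_f/L) = √(9.81·0.106⁵·34.4/1600) = 0.001680
ε/(3.7D) = 2.09×10^-5; √(3.17ν²L/(gD³h_f)) = 4.70×10^-5
Q = -0.965·0.001680·ln(6.786×10^-5) = 0.01556 m³/s
Check: V = 1.76 m/s, Re = 4.47×10^5, f = 0.01440, h_f = 34.4 m ≈ 34.4 m ✓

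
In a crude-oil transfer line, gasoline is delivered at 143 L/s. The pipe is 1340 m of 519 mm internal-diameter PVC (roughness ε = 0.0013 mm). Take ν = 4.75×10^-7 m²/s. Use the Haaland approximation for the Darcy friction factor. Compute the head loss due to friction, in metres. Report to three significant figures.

V = 4Q/(πD²) = 4·0.143/(π·0.519²) = 0.6759 m/s
Re = VD/ν = 0.6759·0.519/4.75×10^-7 = 7.39×10^5 → turbulent
ε/D = 0.0013/519 = 2.50×10^-6
Haaland: f = 0.01223
h_f = f(L/D)V²/(2g) = 0.01223·(1340/0.519)·0.6759²/(2·9.81) = 0.7355 m

h_f ≈ 0.736 m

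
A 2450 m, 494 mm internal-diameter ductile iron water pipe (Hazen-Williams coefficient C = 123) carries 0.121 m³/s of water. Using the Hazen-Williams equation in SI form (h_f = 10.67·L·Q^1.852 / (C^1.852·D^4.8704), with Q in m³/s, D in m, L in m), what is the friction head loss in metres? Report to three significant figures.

h_f = 10.67·2450·0.121^1.852 / (123^1.852·0.494^4.8704) = 2.187 m

h_f ≈ 2.19 m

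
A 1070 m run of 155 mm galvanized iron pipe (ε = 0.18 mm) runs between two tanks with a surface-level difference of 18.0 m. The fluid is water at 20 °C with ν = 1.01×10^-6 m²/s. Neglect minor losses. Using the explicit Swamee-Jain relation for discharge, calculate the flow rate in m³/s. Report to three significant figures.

Q ≈ 0.0291 m³/s

Swamee-Jain (Type II): Q = -0.965·√(gD⁵h_f/L)·ln[ε/(3.7D) + √(3.17ν²L/(gD³h_f))]
√(gD⁵h_f/L) = √(9.81·0.155⁵·18.0/1070) = 0.003842
ε/(3.7D) = 3.14×10^-4; √(3.17ν²L/(gD³h_f)) = 7.25×10^-5
Q = -0.965·0.003842·ln(3.864×10^-4) = 0.02914 m³/s
Check: V = 1.54 m/s, Re = 2.37×10^5, f = 0.02162, h_f = 18.1 m ≈ 18.0 m ✓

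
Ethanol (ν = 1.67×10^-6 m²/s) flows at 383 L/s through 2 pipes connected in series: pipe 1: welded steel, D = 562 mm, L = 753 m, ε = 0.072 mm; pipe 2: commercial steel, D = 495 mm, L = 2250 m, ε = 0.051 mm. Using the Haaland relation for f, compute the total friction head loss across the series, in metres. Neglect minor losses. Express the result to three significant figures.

Pipe 1: V = 1.544 m/s, Re = 5.20×10^5, ε/D = 1.28×10^-4, f = 0.01451, h_1 = f(L/D)V²/2g = 2.363 m
Pipe 2: V = 1.990 m/s, Re = 5.90×10^5, ε/D = 1.03×10^-4, f = 0.01404, h_2 = f(L/D)V²/2g = 12.88 m
Series → Q common, losses add: H = Σh = 15.25 m

H ≈ 15.2 m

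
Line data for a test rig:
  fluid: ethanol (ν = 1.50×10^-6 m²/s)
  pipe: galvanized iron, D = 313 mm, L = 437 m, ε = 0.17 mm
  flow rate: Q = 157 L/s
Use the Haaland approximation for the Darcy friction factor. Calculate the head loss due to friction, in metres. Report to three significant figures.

V = 4Q/(πD²) = 4·0.157/(π·0.313²) = 2.040 m/s
Re = VD/ν = 2.040·0.313/1.50×10^-6 = 4.26×10^5 → turbulent
ε/D = 0.17/313 = 5.43×10^-4
Haaland: f = 0.01797
h_f = f(L/D)V²/(2g) = 0.01797·(437/0.313)·2.040²/(2·9.81) = 5.325 m

h_f ≈ 5.33 m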